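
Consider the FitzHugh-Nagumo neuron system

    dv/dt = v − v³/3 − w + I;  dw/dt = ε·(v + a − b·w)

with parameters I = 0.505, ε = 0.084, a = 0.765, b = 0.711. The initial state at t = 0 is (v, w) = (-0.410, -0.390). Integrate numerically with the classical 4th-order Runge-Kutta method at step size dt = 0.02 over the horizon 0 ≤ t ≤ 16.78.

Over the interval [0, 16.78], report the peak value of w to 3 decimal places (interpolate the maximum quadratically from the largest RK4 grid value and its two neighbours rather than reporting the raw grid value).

t=0.000: state=(-0.410, -0.390)
step 1 (dt=0.02): k1=(0.508, 0.053), k2=(0.512, 0.054), k3=(0.512, 0.054), k4=(0.515, 0.054); state += dt/6·(k1+2k2+2k3+k4)
t=0.020: state=(-0.400, -0.389)
t=0.040: state=(-0.389, -0.388)
t=0.060: state=(-0.379, -0.387)
continuing one RK4 step at a time; state shown every 50 steps (Δt=1):
t=1.000: state=(0.383, -0.310)
t=2.000: state=(1.640, -0.145)
t=3.000: state=(1.918, 0.077)
t=4.000: state=(1.863, 0.289)
t=5.000: state=(1.782, 0.483)
t=6.000: state=(1.697, 0.660)
t=7.000: state=(1.608, 0.819)
t=8.000: state=(1.514, 0.961)
t=9.000: state=(1.411, 1.087)
t=10.000: state=(1.297, 1.197)
t=11.000: state=(1.164, 1.290)
t=12.000: state=(0.996, 1.366)
t=13.000: state=(0.756, 1.421)
t=14.000: state=(0.319, 1.447)
t=15.000: state=(-0.725, 1.415)
t=16.000: state=(-1.884, 1.280)
t=16.780: state=(-1.993, 1.145)
largest grid value and its neighbours: w(14.060)=1.44717, w(14.080)=1.44718, w(14.100)=1.44717
parabola through these three points peaks at t≈14.083 with w≈1.44718

max w = 1.447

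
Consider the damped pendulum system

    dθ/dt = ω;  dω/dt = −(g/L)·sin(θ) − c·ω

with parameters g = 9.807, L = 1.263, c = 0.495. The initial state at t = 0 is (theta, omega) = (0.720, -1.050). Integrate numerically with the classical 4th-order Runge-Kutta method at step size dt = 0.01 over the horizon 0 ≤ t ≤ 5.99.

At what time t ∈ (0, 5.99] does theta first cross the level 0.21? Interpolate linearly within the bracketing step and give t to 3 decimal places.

t=0.000: state=(0.720, -1.050)
step 1 (dt=0.01): k1=(-1.050, -4.600), k2=(-1.073, -4.558), k3=(-1.073, -4.558), k4=(-1.096, -4.515); state += dt/6·(k1+2k2+2k3+k4)
t=0.010: state=(0.709, -1.096)
t=0.020: state=(0.698, -1.140)
t=0.030: state=(0.686, -1.184)
continuing one RK4 step at a time; state shown every 20 steps (Δt=0.2):
t=0.200: state=(0.431, -1.765)
t=0.310: state=(0.226, -1.939)
next step: t=0.320: state=(0.206, -1.946) — theta has crossed 0.21
linear interpolation between t=0.310 (0.22574) and t=0.320 (0.20631) → t≈0.318

t = 0.318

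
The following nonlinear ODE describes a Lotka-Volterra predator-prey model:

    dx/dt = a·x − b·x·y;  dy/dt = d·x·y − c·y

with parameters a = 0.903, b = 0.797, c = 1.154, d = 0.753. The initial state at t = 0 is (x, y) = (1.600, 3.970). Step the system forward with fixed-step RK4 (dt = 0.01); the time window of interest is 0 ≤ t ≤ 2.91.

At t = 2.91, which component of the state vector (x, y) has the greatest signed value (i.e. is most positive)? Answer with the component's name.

largest component: x

t=0.000: state=(1.600, 3.970)
step 1 (dt=0.01): k1=(-3.618, 0.202), k2=(-3.578, 0.148), k3=(-3.578, 0.148), k4=(-3.539, 0.095); state += dt/6·(k1+2k2+2k3+k4)
t=0.010: state=(1.564, 3.971)
t=0.020: state=(1.529, 3.972)
t=0.030: state=(1.495, 3.971)
continuing one RK4 step at a time; state shown every 10 steps (Δt=0.1):
t=0.100: state=(1.277, 3.940)
t=0.200: state=(1.025, 3.827)
t=0.300: state=(0.832, 3.656)
t=0.400: state=(0.686, 3.448)
t=0.500: state=(0.576, 3.221)
t=0.600: state=(0.492, 2.987)
t=0.700: state=(0.428, 2.755)
t=0.800: state=(0.380, 2.531)
t=0.900: state=(0.343, 2.317)
t=1.000: state=(0.314, 2.116)
t=1.100: state=(0.293, 1.929)
t=1.200: state=(0.277, 1.756)
t=1.300: state=(0.265, 1.597)
t=1.400: state=(0.257, 1.451)
t=1.500: state=(0.252, 1.318)
t=1.600: state=(0.250, 1.197)
t=1.700: state=(0.249, 1.086)
t=1.800: state=(0.251, 0.986)
t=1.900: state=(0.255, 0.896)
t=2.000: state=(0.261, 0.814)
t=2.100: state=(0.268, 0.740)
t=2.200: state=(0.278, 0.673)
t=2.300: state=(0.289, 0.612)
t=2.400: state=(0.302, 0.558)
t=2.500: state=(0.317, 0.509)
t=2.600: state=(0.333, 0.465)
t=2.700: state=(0.352, 0.425)
t=2.800: state=(0.373, 0.389)
t=2.900: state=(0.396, 0.357)
t=2.910: state=(0.399, 0.354)
compare at T: x=0.399, y=0.354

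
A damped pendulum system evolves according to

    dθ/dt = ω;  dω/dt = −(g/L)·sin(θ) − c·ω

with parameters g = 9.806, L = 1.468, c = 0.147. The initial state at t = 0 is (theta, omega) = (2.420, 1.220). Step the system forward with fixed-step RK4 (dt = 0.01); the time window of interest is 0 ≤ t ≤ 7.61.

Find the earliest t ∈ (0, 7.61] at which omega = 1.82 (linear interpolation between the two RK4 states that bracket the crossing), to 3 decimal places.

t = 2.532

t=0.000: state=(2.420, 1.220)
step 1 (dt=0.01): k1=(1.220, -4.592), k2=(1.197, -4.558), k3=(1.197, -4.558), k4=(1.174, -4.525); state += dt/6·(k1+2k2+2k3+k4)
t=0.010: state=(2.432, 1.174)
t=0.020: state=(2.443, 1.129)
t=0.030: state=(2.455, 1.085)
continuing one RK4 step at a time; state shown every 25 steps (Δt=0.25):
t=0.250: state=(2.596, 0.234)
t=0.500: state=(2.547, -0.634)
t=0.750: state=(2.264, -1.683)
t=1.000: state=(1.674, -3.094)
t=1.250: state=(0.717, -4.464)
t=1.500: state=(-0.444, -4.510)
t=1.750: state=(-1.408, -3.055)
t=2.000: state=(-1.954, -1.343)
t=2.250: state=(-2.099, 0.152)
t=2.500: state=(-1.880, 1.621)
t=2.530: state=(-1.828, 1.806)
next step: t=2.540: state=(-1.810, 1.868) — omega has crossed 1.82
linear interpolation between t=2.530 (1.80616) and t=2.540 (1.86821) → t≈2.532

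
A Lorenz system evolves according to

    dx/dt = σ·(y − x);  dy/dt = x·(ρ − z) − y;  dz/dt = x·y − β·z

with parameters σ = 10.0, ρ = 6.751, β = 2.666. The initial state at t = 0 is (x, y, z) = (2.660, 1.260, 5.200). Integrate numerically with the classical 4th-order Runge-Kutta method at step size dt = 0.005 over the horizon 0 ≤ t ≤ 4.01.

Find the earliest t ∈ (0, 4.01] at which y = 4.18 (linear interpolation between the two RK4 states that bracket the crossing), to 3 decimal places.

t=0.000: state=(2.660, 1.260, 5.200)
step 1 (dt=0.005): k1=(-14.000, 2.866, -10.512), k2=(-13.578, 2.873, -10.467), k3=(-13.589, 2.875, -10.466), k4=(-13.177, 2.882, -10.420); state += dt/6·(k1+2k2+2k3+k4)
t=0.005: state=(2.592, 1.274, 5.148)
t=0.010: state=(2.528, 1.289, 5.096)
t=0.015: state=(2.468, 1.303, 5.044)
continuing one RK4 step at a time; state shown every 40 steps (Δt=0.2):
t=0.200: state=(1.803, 1.907, 3.531)
t=0.400: state=(2.442, 2.939, 2.865)
t=0.565: state=(3.455, 4.165, 3.271)
next step: t=0.570: state=(3.491, 4.204, 3.300) — y has crossed 4.18
linear interpolation between t=0.565 (4.16489) and t=0.570 (4.20415) → t≈0.567

t = 0.567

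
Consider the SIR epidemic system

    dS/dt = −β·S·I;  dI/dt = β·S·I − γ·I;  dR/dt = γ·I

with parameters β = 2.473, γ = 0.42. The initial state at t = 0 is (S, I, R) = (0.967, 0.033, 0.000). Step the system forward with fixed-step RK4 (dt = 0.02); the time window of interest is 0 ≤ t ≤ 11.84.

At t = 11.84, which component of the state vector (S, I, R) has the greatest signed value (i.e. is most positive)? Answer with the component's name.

t=0.000: state=(0.967, 0.033, 0.000)
step 1 (dt=0.02): k1=(-0.079, 0.065, 0.014), k2=(-0.080, 0.066, 0.014), k3=(-0.080, 0.066, 0.014), k4=(-0.082, 0.068, 0.014); state += dt/6·(k1+2k2+2k3+k4)
t=0.020: state=(0.965, 0.034, 0.000)
t=0.040: state=(0.964, 0.036, 0.001)
t=0.060: state=(0.962, 0.037, 0.001)
continuing one RK4 step at a time; state shown every 25 steps (Δt=0.5):
t=0.500: state=(0.903, 0.085, 0.012)
t=1.000: state=(0.764, 0.196, 0.040)
t=1.500: state=(0.543, 0.359, 0.098)
t=2.000: state=(0.318, 0.493, 0.189)
t=2.500: state=(0.167, 0.535, 0.298)
t=3.000: state=(0.087, 0.504, 0.408)
t=3.500: state=(0.049, 0.443, 0.508)
t=4.000: state=(0.029, 0.377, 0.594)
t=4.500: state=(0.019, 0.314, 0.666)
t=5.000: state=(0.013, 0.260, 0.727)
t=5.500: state=(0.010, 0.214, 0.776)
t=6.000: state=(0.008, 0.175, 0.817)
t=6.500: state=(0.006, 0.143, 0.850)
t=7.000: state=(0.006, 0.117, 0.878)
t=7.500: state=(0.005, 0.095, 0.900)
t=8.000: state=(0.004, 0.078, 0.918)
t=8.500: state=(0.004, 0.063, 0.933)
t=9.000: state=(0.004, 0.052, 0.945)
t=9.500: state=(0.004, 0.042, 0.954)
t=10.000: state=(0.003, 0.034, 0.962)
t=10.500: state=(0.003, 0.028, 0.969)
t=11.000: state=(0.003, 0.023, 0.974)
t=11.500: state=(0.003, 0.018, 0.979)
t=11.840: state=(0.003, 0.016, 0.981)
compare at T: S=0.003, I=0.016, R=0.981

largest component: R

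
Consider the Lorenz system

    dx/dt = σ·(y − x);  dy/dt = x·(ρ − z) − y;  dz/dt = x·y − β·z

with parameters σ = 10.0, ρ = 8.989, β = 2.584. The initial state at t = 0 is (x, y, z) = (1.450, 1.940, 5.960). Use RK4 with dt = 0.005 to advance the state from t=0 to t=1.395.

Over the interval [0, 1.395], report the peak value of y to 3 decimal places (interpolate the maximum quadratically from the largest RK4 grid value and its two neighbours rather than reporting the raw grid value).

max y = 6.775

t=0.000: state=(1.450, 1.940, 5.960)
step 1 (dt=0.005): k1=(4.900, 2.452, -12.588), k2=(4.839, 2.529, -12.474), k3=(4.842, 2.528, -12.474), k4=(4.784, 2.605, -12.361); state += dt/6·(k1+2k2+2k3+k4)
t=0.005: state=(1.474, 1.953, 5.898)
t=0.010: state=(1.498, 1.966, 5.836)
t=0.015: state=(1.521, 1.980, 5.776)
continuing one RK4 step at a time; state shown every 10 steps (Δt=0.05):
t=0.050: state=(1.674, 2.100, 5.386)
t=0.100: state=(1.889, 2.332, 4.918)
t=0.150: state=(2.126, 2.636, 4.556)
t=0.200: state=(2.404, 3.012, 4.304)
t=0.250: state=(2.737, 3.461, 4.173)
t=0.300: state=(3.130, 3.982, 4.180)
t=0.350: state=(3.588, 4.563, 4.348)
t=0.400: state=(4.102, 5.179, 4.702)
t=0.450: state=(4.656, 5.784, 5.262)
t=0.500: state=(5.216, 6.309, 6.031)
t=0.550: state=(5.729, 6.666, 6.975)
t=0.600: state=(6.130, 6.772, 8.011)
t=0.650: state=(6.352, 6.583, 9.007)
t=0.700: state=(6.353, 6.123, 9.819)
t=0.750: state=(6.130, 5.484, 10.333)
t=0.800: state=(5.728, 4.794, 10.510)
t=0.850: state=(5.223, 4.164, 10.384)
t=0.900: state=(4.695, 3.662, 10.031)
t=0.950: state=(4.208, 3.309, 9.539)
t=1.000: state=(3.804, 3.094, 8.980)
t=1.050: state=(3.500, 2.995, 8.410)
t=1.100: state=(3.298, 2.990, 7.865)
t=1.150: state=(3.190, 3.061, 7.370)
t=1.200: state=(3.166, 3.197, 6.942)
t=1.250: state=(3.217, 3.387, 6.592)
t=1.300: state=(3.334, 3.627, 6.331)
t=1.350: state=(3.508, 3.908, 6.168)
t=1.395: state=(3.707, 4.189, 6.112)
largest grid value and its neighbours: y(0.590)=6.77408, y(0.595)=6.77469, y(0.600)=6.77231
parabola through these three points peaks at t≈0.594 with y≈6.77482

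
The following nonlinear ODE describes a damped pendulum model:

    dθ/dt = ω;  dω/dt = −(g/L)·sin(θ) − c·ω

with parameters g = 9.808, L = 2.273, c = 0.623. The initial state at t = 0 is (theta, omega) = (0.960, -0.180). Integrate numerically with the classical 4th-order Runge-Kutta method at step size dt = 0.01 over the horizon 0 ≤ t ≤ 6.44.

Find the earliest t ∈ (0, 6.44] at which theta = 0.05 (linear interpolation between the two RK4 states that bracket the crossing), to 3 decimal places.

t=0.000: state=(0.960, -0.180)
step 1 (dt=0.01): k1=(-0.180, -3.423), k2=(-0.197, -3.410), k3=(-0.197, -3.410), k4=(-0.214, -3.397); state += dt/6·(k1+2k2+2k3+k4)
t=0.010: state=(0.958, -0.214)
t=0.020: state=(0.956, -0.248)
t=0.030: state=(0.953, -0.281)
continuing one RK4 step at a time; state shown every 25 steps (Δt=0.25):
t=0.250: state=(0.816, -0.937)
t=0.500: state=(0.514, -1.421)
t=0.750: state=(0.137, -1.531)
t=0.800: state=(0.061, -1.505)
next step: t=0.810: state=(0.046, -1.498) — theta has crossed 0.05
linear interpolation between t=0.800 (0.06094) and t=0.810 (0.04592) → t≈0.807

t = 0.807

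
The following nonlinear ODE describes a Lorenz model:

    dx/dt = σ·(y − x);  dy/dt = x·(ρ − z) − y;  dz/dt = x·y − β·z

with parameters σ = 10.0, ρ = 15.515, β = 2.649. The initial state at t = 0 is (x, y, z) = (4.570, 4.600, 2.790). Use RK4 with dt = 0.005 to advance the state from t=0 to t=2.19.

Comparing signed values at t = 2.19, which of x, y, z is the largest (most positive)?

largest component: z

t=0.000: state=(4.570, 4.600, 2.790)
step 1 (dt=0.005): k1=(0.300, 53.553, 13.631), k2=(1.631, 53.273, 14.156), k3=(1.591, 53.310, 14.165), k4=(2.886, 53.064, 14.701); state += dt/6·(k1+2k2+2k3+k4)
t=0.005: state=(4.578, 4.866, 2.861)
t=0.010: state=(4.599, 5.131, 2.937)
t=0.015: state=(4.631, 5.394, 3.019)
continuing one RK4 step at a time; state shown every 20 steps (Δt=0.1):
t=0.100: state=(6.540, 9.943, 5.666)
t=0.200: state=(10.366, 13.788, 13.722)
t=0.300: state=(11.239, 8.916, 22.497)
t=0.400: state=(6.867, 1.757, 21.336)
t=0.500: state=(2.776, -0.054, 16.619)
t=0.600: state=(1.001, 0.053, 12.744)
t=0.700: state=(0.501, 0.319, 9.789)
t=0.800: state=(0.485, 0.598, 7.530)
t=0.900: state=(0.703, 1.033, 5.819)
t=1.000: state=(1.184, 1.847, 4.583)
t=1.100: state=(2.126, 3.414, 3.895)
t=1.200: state=(3.925, 6.327, 4.280)
t=1.300: state=(7.028, 10.756, 7.472)
t=1.400: state=(10.574, 13.111, 15.649)
t=1.500: state=(10.433, 7.438, 22.352)
t=1.600: state=(6.138, 1.648, 20.244)
t=1.700: state=(2.690, 0.388, 15.837)
t=1.800: state=(1.287, 0.591, 12.222)
t=1.900: state=(0.997, 1.019, 9.453)
t=2.000: state=(1.231, 1.664, 7.381)
t=2.100: state=(1.889, 2.806, 5.966)
t=2.190: state=(3.003, 4.616, 5.424)
compare at T: x=3.003, y=4.616, z=5.424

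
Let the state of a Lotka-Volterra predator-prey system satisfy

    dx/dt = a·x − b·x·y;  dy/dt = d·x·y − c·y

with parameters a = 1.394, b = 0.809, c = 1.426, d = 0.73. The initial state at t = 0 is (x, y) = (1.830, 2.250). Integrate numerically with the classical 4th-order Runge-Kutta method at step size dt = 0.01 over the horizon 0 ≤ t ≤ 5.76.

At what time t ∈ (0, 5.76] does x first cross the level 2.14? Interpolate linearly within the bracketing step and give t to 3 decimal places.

t=0.000: state=(1.830, 2.250)
step 1 (dt=0.01): k1=(-0.780, -0.203), k2=(-0.777, -0.209), k3=(-0.777, -0.209), k4=(-0.774, -0.215); state += dt/6·(k1+2k2+2k3+k4)
t=0.010: state=(1.822, 2.248)
t=0.020: state=(1.815, 2.246)
t=0.030: state=(1.807, 2.243)
continuing one RK4 step at a time; state shown every 20 steps (Δt=0.2):
t=0.200: state=(1.688, 2.186)
t=0.400: state=(1.578, 2.086)
t=0.600: state=(1.503, 1.963)
t=0.800: state=(1.461, 1.832)
t=1.000: state=(1.451, 1.703)
t=1.200: state=(1.470, 1.584)
t=1.400: state=(1.517, 1.481)
t=1.600: state=(1.589, 1.396)
t=1.800: state=(1.684, 1.332)
t=2.000: state=(1.800, 1.292)
t=2.200: state=(1.934, 1.275)
t=2.400: state=(2.078, 1.285)
t=2.480: state=(2.137, 1.297)
next step: t=2.490: state=(2.145, 1.298) — x has crossed 2.14
linear interpolation between t=2.480 (2.13726) and t=2.490 (2.14463) → t≈2.484

t = 2.484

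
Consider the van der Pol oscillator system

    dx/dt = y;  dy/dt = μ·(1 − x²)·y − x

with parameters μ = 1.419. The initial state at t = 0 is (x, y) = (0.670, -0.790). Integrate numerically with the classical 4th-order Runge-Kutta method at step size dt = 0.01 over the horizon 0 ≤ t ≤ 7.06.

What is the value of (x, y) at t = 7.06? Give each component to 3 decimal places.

t=0.000: state=(0.670, -0.790)
step 1 (dt=0.01): k1=(-0.790, -1.288), k2=(-0.796, -1.295), k3=(-0.796, -1.295), k4=(-0.803, -1.302); state += dt/6·(k1+2k2+2k3+k4)
t=0.010: state=(0.662, -0.803)
t=0.020: state=(0.654, -0.816)
t=0.030: state=(0.646, -0.829)
continuing one RK4 step at a time; state shown every 25 steps (Δt=0.25):
t=0.250: state=(0.428, -1.168)
t=0.500: state=(0.073, -1.699)
t=0.750: state=(-0.432, -2.337)
t=1.000: state=(-1.059, -2.517)
t=1.250: state=(-1.592, -1.592)
t=1.500: state=(-1.840, -0.469)
t=1.750: state=(-1.874, 0.116)
t=2.000: state=(-1.810, 0.361)
t=2.250: state=(-1.703, 0.484)
t=2.500: state=(-1.571, 0.577)
t=2.750: state=(-1.414, 0.678)
t=3.000: state=(-1.229, 0.812)
t=3.250: state=(-1.003, 1.012)
t=3.500: state=(-0.713, 1.334)
t=3.750: state=(-0.318, 1.870)
t=4.000: state=(0.245, 2.659)
t=4.250: state=(0.988, 3.113)
t=4.500: state=(1.662, 2.018)
t=4.750: state=(1.969, 0.553)
t=5.000: state=(2.009, -0.117)
t=5.250: state=(1.946, -0.351)
t=5.500: state=(1.844, -0.452)
t=5.750: state=(1.722, -0.521)
t=6.000: state=(1.584, -0.593)
t=6.250: state=(1.425, -0.684)
t=6.500: state=(1.238, -0.813)
t=6.750: state=(1.013, -1.008)
t=7.000: state=(0.724, -1.325)
t=7.060: state=(0.642, -1.428)

(x, y) = (0.642, -1.428)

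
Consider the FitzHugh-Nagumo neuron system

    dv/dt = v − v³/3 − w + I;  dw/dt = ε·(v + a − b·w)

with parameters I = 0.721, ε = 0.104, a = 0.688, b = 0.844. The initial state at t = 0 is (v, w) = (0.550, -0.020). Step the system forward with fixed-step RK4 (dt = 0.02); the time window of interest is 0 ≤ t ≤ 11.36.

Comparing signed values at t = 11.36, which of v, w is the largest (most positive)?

t=0.000: state=(0.550, -0.020)
step 1 (dt=0.02): k1=(1.236, 0.131), k2=(1.243, 0.132), k3=(1.243, 0.132), k4=(1.250, 0.133); state += dt/6·(k1+2k2+2k3+k4)
t=0.020: state=(0.575, -0.017)
t=0.040: state=(0.600, -0.015)
t=0.060: state=(0.625, -0.012)
continuing one RK4 step at a time; state shown every 25 steps (Δt=0.5):
t=0.500: state=(1.212, 0.061)
t=1.000: state=(1.698, 0.169)
t=1.500: state=(1.867, 0.288)
t=2.000: state=(1.884, 0.407)
t=2.500: state=(1.856, 0.519)
t=3.000: state=(1.816, 0.625)
t=3.500: state=(1.773, 0.725)
t=4.000: state=(1.728, 0.818)
t=4.500: state=(1.683, 0.904)
t=5.000: state=(1.638, 0.985)
t=5.500: state=(1.592, 1.060)
t=6.000: state=(1.546, 1.129)
t=6.500: state=(1.499, 1.193)
t=7.000: state=(1.450, 1.252)
t=7.500: state=(1.401, 1.306)
t=8.000: state=(1.350, 1.355)
t=8.500: state=(1.297, 1.399)
t=9.000: state=(1.242, 1.438)
t=9.500: state=(1.183, 1.473)
t=10.000: state=(1.120, 1.504)
t=10.500: state=(1.051, 1.529)
t=11.000: state=(0.975, 1.550)
t=11.360: state=(0.913, 1.562)
compare at T: v=0.913, w=1.562

largest component: w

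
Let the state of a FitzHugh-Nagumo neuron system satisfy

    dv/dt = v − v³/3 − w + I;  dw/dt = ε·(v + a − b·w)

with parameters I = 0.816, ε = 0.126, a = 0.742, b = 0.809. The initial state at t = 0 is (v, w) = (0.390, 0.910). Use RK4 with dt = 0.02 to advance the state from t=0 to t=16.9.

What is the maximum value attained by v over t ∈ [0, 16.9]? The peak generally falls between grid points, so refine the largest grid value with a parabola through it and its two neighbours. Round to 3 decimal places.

t=0.000: state=(0.390, 0.910)
step 1 (dt=0.02): k1=(0.276, 0.050), k2=(0.278, 0.050), k3=(0.278, 0.050), k4=(0.280, 0.050); state += dt/6·(k1+2k2+2k3+k4)
t=0.020: state=(0.396, 0.911)
t=0.040: state=(0.401, 0.912)
t=0.060: state=(0.407, 0.913)
continuing one RK4 step at a time; state shown every 50 steps (Δt=1):
t=1.000: state=(0.760, 0.978)
t=2.000: state=(1.196, 1.091)
t=3.000: state=(1.399, 1.232)
t=4.000: state=(1.392, 1.370)
t=5.000: state=(1.304, 1.488)
t=6.000: state=(1.183, 1.582)
t=7.000: state=(1.032, 1.650)
t=8.000: state=(0.835, 1.692)
t=9.000: state=(0.530, 1.700)
t=10.000: state=(-0.085, 1.655)
t=11.000: state=(-1.338, 1.501)
t=12.000: state=(-1.888, 1.239)
t=13.000: state=(-1.847, 0.982)
t=14.000: state=(-1.753, 0.761)
t=15.000: state=(-1.654, 0.572)
t=16.000: state=(-1.555, 0.413)
t=16.900: state=(-1.463, 0.294)
largest grid value and its neighbours: v(3.380)=1.41186, v(3.400)=1.41189, v(3.420)=1.41187
parabola through these three points peaks at t≈3.402 with v≈1.41190

max v = 1.412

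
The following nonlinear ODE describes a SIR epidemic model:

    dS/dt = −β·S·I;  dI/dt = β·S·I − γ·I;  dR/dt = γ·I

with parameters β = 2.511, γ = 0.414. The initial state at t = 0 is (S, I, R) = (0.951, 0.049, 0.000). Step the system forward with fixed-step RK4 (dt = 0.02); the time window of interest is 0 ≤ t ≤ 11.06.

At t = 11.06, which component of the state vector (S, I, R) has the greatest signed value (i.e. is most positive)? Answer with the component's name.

largest component: R

t=0.000: state=(0.951, 0.049, 0.000)
step 1 (dt=0.02): k1=(-0.117, 0.097, 0.020), k2=(-0.119, 0.098, 0.021), k3=(-0.119, 0.099, 0.021), k4=(-0.121, 0.100, 0.021); state += dt/6·(k1+2k2+2k3+k4)
t=0.020: state=(0.949, 0.051, 0.000)
t=0.040: state=(0.946, 0.053, 0.001)
t=0.060: state=(0.944, 0.055, 0.001)
continuing one RK4 step at a time; state shown every 25 steps (Δt=0.5):
t=0.500: state=(0.858, 0.125, 0.017)
t=1.000: state=(0.675, 0.269, 0.057)
t=1.500: state=(0.432, 0.438, 0.130)
t=2.000: state=(0.232, 0.535, 0.233)
t=2.500: state=(0.117, 0.538, 0.345)
t=3.000: state=(0.061, 0.487, 0.452)
t=3.500: state=(0.035, 0.420, 0.546)
t=4.000: state=(0.021, 0.353, 0.625)
t=4.500: state=(0.014, 0.293, 0.692)
t=5.000: state=(0.010, 0.242, 0.748)
t=5.500: state=(0.008, 0.199, 0.793)
t=6.000: state=(0.006, 0.163, 0.831)
t=6.500: state=(0.005, 0.134, 0.861)
t=7.000: state=(0.004, 0.109, 0.886)
t=7.500: state=(0.004, 0.089, 0.907)
t=8.000: state=(0.004, 0.073, 0.923)
t=8.500: state=(0.003, 0.060, 0.937)
t=9.000: state=(0.003, 0.049, 0.948)
t=9.500: state=(0.003, 0.040, 0.957)
t=10.000: state=(0.003, 0.032, 0.965)
t=10.500: state=(0.003, 0.026, 0.971)
t=11.000: state=(0.003, 0.022, 0.976)
t=11.060: state=(0.003, 0.021, 0.976)
compare at T: S=0.003, I=0.021, R=0.976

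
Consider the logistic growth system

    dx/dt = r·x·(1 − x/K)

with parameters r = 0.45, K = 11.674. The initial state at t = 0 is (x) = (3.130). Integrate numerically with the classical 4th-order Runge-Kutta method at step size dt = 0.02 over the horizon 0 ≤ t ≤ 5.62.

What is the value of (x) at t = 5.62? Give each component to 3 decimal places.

(x) = (9.587)

t=0.000: state=(3.130)
step 1 (dt=0.02): k1=(1.031), k2=(1.033), k3=(1.033), k4=(1.035); state += dt/6·(k1+2k2+2k3+k4)
t=0.020: state=(3.151)
t=0.040: state=(3.171)
t=0.060: state=(3.192)
continuing one RK4 step at a time; state shown every 10 steps (Δt=0.2):
t=0.200: state=(3.340)
t=0.400: state=(3.559)
t=0.600: state=(3.786)
t=0.800: state=(4.019)
t=1.000: state=(4.260)
t=1.200: state=(4.506)
t=1.400: state=(4.757)
t=1.600: state=(5.013)
t=1.800: state=(5.272)
t=2.000: state=(5.533)
t=2.200: state=(5.796)
t=2.400: state=(6.058)
t=2.600: state=(6.320)
t=2.800: state=(6.580)
t=3.000: state=(6.836)
t=3.200: state=(7.089)
t=3.400: state=(7.337)
t=3.600: state=(7.580)
t=3.800: state=(7.815)
t=4.000: state=(8.044)
t=4.200: state=(8.265)
t=4.400: state=(8.479)
t=4.600: state=(8.683)
t=4.800: state=(8.879)
t=5.000: state=(9.066)
t=5.200: state=(9.243)
t=5.400: state=(9.412)
t=5.600: state=(9.572)
t=5.620: state=(9.587)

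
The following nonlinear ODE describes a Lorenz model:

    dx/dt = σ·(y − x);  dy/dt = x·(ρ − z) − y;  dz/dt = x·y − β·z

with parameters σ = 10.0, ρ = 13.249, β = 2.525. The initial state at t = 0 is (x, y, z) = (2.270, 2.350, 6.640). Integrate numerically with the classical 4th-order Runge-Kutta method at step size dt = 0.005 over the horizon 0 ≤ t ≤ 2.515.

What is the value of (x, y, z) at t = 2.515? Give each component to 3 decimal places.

t=0.000: state=(2.270, 2.350, 6.640)
step 1 (dt=0.005): k1=(0.800, 12.652, -11.431), k2=(1.096, 12.699, -11.283), k3=(1.090, 12.703, -11.282), k4=(1.381, 12.753, -11.132); state += dt/6·(k1+2k2+2k3+k4)
t=0.005: state=(2.275, 2.414, 6.584)
t=0.010: state=(2.284, 2.478, 6.529)
t=0.015: state=(2.295, 2.542, 6.475)
continuing one RK4 step at a time; state shown every 20 steps (Δt=0.1):
t=0.100: state=(2.830, 3.802, 5.839)
t=0.200: state=(4.169, 5.874, 6.034)
t=0.300: state=(6.183, 8.416, 8.017)
t=0.400: state=(8.231, 9.774, 12.281)
t=0.500: state=(8.631, 7.730, 16.410)
t=0.600: state=(6.739, 4.249, 16.821)
t=0.700: state=(4.405, 2.466, 14.623)
t=0.800: state=(3.025, 2.183, 12.074)
t=0.900: state=(2.612, 2.571, 9.947)
t=1.000: state=(2.864, 3.387, 8.435)
t=1.100: state=(3.643, 4.680, 7.706)
t=1.200: state=(4.928, 6.440, 8.105)
t=1.300: state=(6.542, 8.141, 10.073)
t=1.400: state=(7.773, 8.431, 13.266)
t=1.500: state=(7.601, 6.611, 15.574)
t=1.600: state=(6.116, 4.380, 15.404)
t=1.700: state=(4.544, 3.264, 13.696)
t=1.800: state=(3.654, 3.151, 11.756)
t=1.900: state=(3.489, 3.632, 10.176)
t=2.000: state=(3.895, 4.547, 9.226)
t=2.100: state=(4.759, 5.812, 9.151)
t=2.200: state=(5.916, 7.110, 10.198)
t=2.300: state=(6.946, 7.691, 12.235)
t=2.400: state=(7.202, 6.920, 14.190)
t=2.500: state=(6.458, 5.366, 14.755)
t=2.515: state=(6.290, 5.146, 14.700)

(x, y, z) = (6.290, 5.146, 14.700)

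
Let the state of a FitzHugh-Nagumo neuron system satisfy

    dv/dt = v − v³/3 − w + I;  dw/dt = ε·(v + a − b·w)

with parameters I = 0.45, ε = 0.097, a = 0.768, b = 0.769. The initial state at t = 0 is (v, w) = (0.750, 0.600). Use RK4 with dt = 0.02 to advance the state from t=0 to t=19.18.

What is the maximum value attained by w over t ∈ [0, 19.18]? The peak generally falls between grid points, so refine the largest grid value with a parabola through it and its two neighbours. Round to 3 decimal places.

t=0.000: state=(0.750, 0.600)
step 1 (dt=0.02): k1=(0.459, 0.102), k2=(0.460, 0.103), k3=(0.460, 0.103), k4=(0.461, 0.103); state += dt/6·(k1+2k2+2k3+k4)
t=0.020: state=(0.759, 0.602)
t=0.040: state=(0.768, 0.604)
t=0.060: state=(0.778, 0.606)
continuing one RK4 step at a time; state shown every 50 steps (Δt=1):
t=1.000: state=(1.192, 0.721)
t=2.000: state=(1.399, 0.864)
t=3.000: state=(1.392, 1.005)
t=4.000: state=(1.301, 1.131)
t=5.000: state=(1.169, 1.237)
t=6.000: state=(0.994, 1.321)
t=7.000: state=(0.738, 1.380)
t=8.000: state=(0.266, 1.402)
t=9.000: state=(-0.859, 1.352)
t=10.000: state=(-1.910, 1.185)
t=11.000: state=(-1.972, 0.988)
t=12.000: state=(-1.913, 0.807)
t=13.000: state=(-1.849, 0.645)
t=14.000: state=(-1.786, 0.501)
t=15.000: state=(-1.724, 0.372)
t=16.000: state=(-1.663, 0.259)
t=17.000: state=(-1.603, 0.160)
t=18.000: state=(-1.543, 0.073)
t=19.000: state=(-1.485, -0.002)
t=19.180: state=(-1.474, -0.014)
largest grid value and its neighbours: w(7.920)=1.40207, w(7.940)=1.40208, w(7.960)=1.40206
parabola through these three points peaks at t≈7.934 with w≈1.40208

max w = 1.402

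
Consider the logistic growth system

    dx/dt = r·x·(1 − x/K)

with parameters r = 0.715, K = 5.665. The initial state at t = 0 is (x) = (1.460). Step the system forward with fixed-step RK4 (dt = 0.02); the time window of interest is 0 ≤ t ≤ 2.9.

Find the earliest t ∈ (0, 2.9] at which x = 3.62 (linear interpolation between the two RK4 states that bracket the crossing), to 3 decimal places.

t=0.000: state=(1.460)
step 1 (dt=0.02): k1=(0.775), k2=(0.778), k3=(0.778), k4=(0.780); state += dt/6·(k1+2k2+2k3+k4)
t=0.020: state=(1.476)
t=0.040: state=(1.491)
t=0.060: state=(1.507)
continuing one RK4 step at a time; state shown every 5 steps (Δt=0.1):
t=0.100: state=(1.539)
t=0.200: state=(1.620)
t=0.300: state=(1.704)
t=0.400: state=(1.791)
t=0.500: state=(1.879)
t=0.600: state=(1.970)
t=0.700: state=(2.063)
t=0.800: state=(2.158)
t=0.900: state=(2.254)
t=1.000: state=(2.352)
t=1.100: state=(2.451)
t=1.200: state=(2.550)
t=1.300: state=(2.651)
t=1.400: state=(2.752)
t=1.500: state=(2.853)
t=1.600: state=(2.954)
t=1.700: state=(3.055)
t=1.800: state=(3.156)
t=1.900: state=(3.255)
t=2.000: state=(3.354)
t=2.100: state=(3.451)
t=2.200: state=(3.546)
t=2.260: state=(3.603)
next step: t=2.280: state=(3.622) — x has crossed 3.62
linear interpolation between t=2.260 (3.60296) and t=2.280 (3.62168) → t≈2.278

t = 2.278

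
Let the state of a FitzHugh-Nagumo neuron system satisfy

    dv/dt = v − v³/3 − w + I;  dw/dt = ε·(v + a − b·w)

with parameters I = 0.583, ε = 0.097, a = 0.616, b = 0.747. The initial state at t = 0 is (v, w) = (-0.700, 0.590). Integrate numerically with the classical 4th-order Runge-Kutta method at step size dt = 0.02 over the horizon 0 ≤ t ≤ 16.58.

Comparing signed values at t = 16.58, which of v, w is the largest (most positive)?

t=0.000: state=(-0.700, 0.590)
step 1 (dt=0.02): k1=(-0.593, -0.051), k2=(-0.595, -0.051), k3=(-0.595, -0.051), k4=(-0.598, -0.052); state += dt/6·(k1+2k2+2k3+k4)
t=0.020: state=(-0.712, 0.589)
t=0.040: state=(-0.724, 0.588)
t=0.060: state=(-0.736, 0.587)
continuing one RK4 step at a time; state shown every 50 steps (Δt=1):
t=1.000: state=(-1.306, 0.511)
t=2.000: state=(-1.574, 0.395)
t=3.000: state=(-1.580, 0.277)
t=4.000: state=(-1.523, 0.170)
t=5.000: state=(-1.451, 0.076)
t=6.000: state=(-1.375, -0.004)
t=7.000: state=(-1.295, -0.071)
t=8.000: state=(-1.209, -0.125)
t=9.000: state=(-1.117, -0.168)
t=10.000: state=(-1.011, -0.198)
t=11.000: state=(-0.883, -0.215)
t=12.000: state=(-0.711, -0.218)
t=13.000: state=(-0.431, -0.199)
t=14.000: state=(0.154, -0.144)
t=15.000: state=(1.326, -0.009)
t=16.000: state=(1.861, 0.207)
t=16.580: state=(1.864, 0.335)
compare at T: v=1.864, w=0.335

largest component: v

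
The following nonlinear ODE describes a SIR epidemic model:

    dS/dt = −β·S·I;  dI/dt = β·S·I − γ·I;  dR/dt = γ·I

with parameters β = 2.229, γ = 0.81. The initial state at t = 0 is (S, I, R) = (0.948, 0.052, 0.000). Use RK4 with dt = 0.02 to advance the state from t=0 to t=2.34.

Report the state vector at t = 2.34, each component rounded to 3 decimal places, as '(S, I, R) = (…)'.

t=0.000: state=(0.948, 0.052, 0.000)
step 1 (dt=0.02): k1=(-0.110, 0.068, 0.042), k2=(-0.111, 0.069, 0.043), k3=(-0.111, 0.069, 0.043), k4=(-0.113, 0.069, 0.043); state += dt/6·(k1+2k2+2k3+k4)
t=0.020: state=(0.946, 0.053, 0.001)
t=0.040: state=(0.943, 0.055, 0.002)
t=0.060: state=(0.941, 0.056, 0.003)
continuing one RK4 step at a time; state shown every 5 steps (Δt=0.1):
t=0.100: state=(0.936, 0.059, 0.004)
t=0.200: state=(0.923, 0.067, 0.010)
t=0.300: state=(0.909, 0.076, 0.015)
t=0.400: state=(0.892, 0.086, 0.022)
t=0.500: state=(0.875, 0.096, 0.029)
t=0.600: state=(0.855, 0.107, 0.038)
t=0.700: state=(0.834, 0.120, 0.047)
t=0.800: state=(0.811, 0.133, 0.057)
t=0.900: state=(0.786, 0.146, 0.068)
t=1.000: state=(0.759, 0.160, 0.081)
t=1.100: state=(0.732, 0.174, 0.094)
t=1.200: state=(0.703, 0.188, 0.109)
t=1.300: state=(0.673, 0.203, 0.125)
t=1.400: state=(0.642, 0.216, 0.142)
t=1.500: state=(0.611, 0.229, 0.160)
t=1.600: state=(0.580, 0.242, 0.179)
t=1.700: state=(0.549, 0.253, 0.199)
t=1.800: state=(0.518, 0.262, 0.220)
t=1.900: state=(0.488, 0.271, 0.241)
t=2.000: state=(0.459, 0.277, 0.263)
t=2.100: state=(0.431, 0.283, 0.286)
t=2.200: state=(0.405, 0.286, 0.309)
t=2.300: state=(0.380, 0.288, 0.332)
t=2.340: state=(0.370, 0.288, 0.342)

(S, I, R) = (0.370, 0.288, 0.342)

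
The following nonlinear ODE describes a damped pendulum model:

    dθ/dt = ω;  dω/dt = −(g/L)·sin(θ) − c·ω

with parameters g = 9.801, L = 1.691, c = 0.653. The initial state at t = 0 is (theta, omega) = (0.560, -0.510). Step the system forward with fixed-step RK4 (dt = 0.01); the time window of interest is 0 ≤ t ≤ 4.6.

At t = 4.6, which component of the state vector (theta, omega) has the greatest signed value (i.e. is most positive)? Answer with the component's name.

t=0.000: state=(0.560, -0.510)
step 1 (dt=0.01): k1=(-0.510, -2.746), k2=(-0.524, -2.724), k3=(-0.524, -2.724), k4=(-0.537, -2.702); state += dt/6·(k1+2k2+2k3+k4)
t=0.010: state=(0.555, -0.537)
t=0.020: state=(0.549, -0.564)
t=0.030: state=(0.543, -0.590)
continuing one RK4 step at a time; state shown every 20 steps (Δt=0.2):
t=0.200: state=(0.410, -0.959)
t=0.400: state=(0.193, -1.164)
t=0.600: state=(-0.038, -1.102)
t=0.800: state=(-0.233, -0.813)
t=1.000: state=(-0.354, -0.390)
t=1.200: state=(-0.387, 0.059)
t=1.400: state=(-0.335, 0.442)
t=1.600: state=(-0.220, 0.688)
t=1.800: state=(-0.072, 0.761)
t=2.000: state=(0.073, 0.663)
t=2.200: state=(0.185, 0.437)
t=2.400: state=(0.244, 0.146)
t=2.600: state=(0.244, -0.139)
t=2.800: state=(0.192, -0.361)
t=3.000: state=(0.107, -0.479)
t=3.200: state=(0.009, -0.482)
t=3.400: state=(-0.079, -0.382)
t=3.600: state=(-0.140, -0.213)
t=3.800: state=(-0.163, -0.019)
t=4.000: state=(-0.149, 0.155)
t=4.200: state=(-0.105, 0.274)
t=4.400: state=(-0.044, 0.321)
t=4.600: state=(0.019, 0.294)
compare at T: theta=0.019, omega=0.294

largest component: omega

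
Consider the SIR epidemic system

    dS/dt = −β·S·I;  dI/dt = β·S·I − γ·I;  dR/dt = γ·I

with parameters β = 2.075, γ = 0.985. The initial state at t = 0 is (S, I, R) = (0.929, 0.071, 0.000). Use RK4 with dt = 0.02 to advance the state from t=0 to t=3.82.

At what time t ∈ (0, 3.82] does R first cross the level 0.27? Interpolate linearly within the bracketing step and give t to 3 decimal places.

t = 1.897

t=0.000: state=(0.929, 0.071, 0.000)
step 1 (dt=0.02): k1=(-0.137, 0.067, 0.070), k2=(-0.138, 0.067, 0.071), k3=(-0.138, 0.067, 0.071), k4=(-0.139, 0.068, 0.071); state += dt/6·(k1+2k2+2k3+k4)
t=0.020: state=(0.926, 0.072, 0.001)
t=0.040: state=(0.923, 0.074, 0.003)
t=0.060: state=(0.921, 0.075, 0.004)
continuing one RK4 step at a time; state shown every 10 steps (Δt=0.2):
t=0.200: state=(0.899, 0.085, 0.015)
t=0.400: state=(0.865, 0.101, 0.034)
t=0.600: state=(0.827, 0.118, 0.055)
t=0.800: state=(0.785, 0.135, 0.080)
t=1.000: state=(0.739, 0.152, 0.108)
t=1.200: state=(0.692, 0.168, 0.140)
t=1.400: state=(0.643, 0.182, 0.175)
t=1.600: state=(0.595, 0.194, 0.212)
t=1.800: state=(0.548, 0.201, 0.251)
t=1.880: state=(0.530, 0.204, 0.267)
next step: t=1.900: state=(0.525, 0.204, 0.271) — R has crossed 0.27
linear interpolation between t=1.880 (0.26662) and t=1.900 (0.27064) → t≈1.897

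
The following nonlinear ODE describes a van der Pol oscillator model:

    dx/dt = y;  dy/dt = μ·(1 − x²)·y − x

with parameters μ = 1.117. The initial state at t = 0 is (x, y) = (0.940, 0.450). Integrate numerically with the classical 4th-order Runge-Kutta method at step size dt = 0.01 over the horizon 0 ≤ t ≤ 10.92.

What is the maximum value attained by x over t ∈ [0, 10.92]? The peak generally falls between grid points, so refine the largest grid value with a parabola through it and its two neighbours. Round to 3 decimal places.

max x = 2.006

t=0.000: state=(0.940, 0.450)
step 1 (dt=0.01): k1=(0.450, -0.881), k2=(0.446, -0.886), k3=(0.446, -0.886), k4=(0.441, -0.891); state += dt/6·(k1+2k2+2k3+k4)
t=0.010: state=(0.944, 0.441)
t=0.020: state=(0.949, 0.432)
t=0.030: state=(0.953, 0.423)
continuing one RK4 step at a time; state shown every 50 steps (Δt=0.5):
t=0.500: state=(1.042, -0.054)
t=1.000: state=(0.888, -0.559)
t=1.500: state=(0.469, -1.156)
t=2.000: state=(-0.323, -2.045)
t=2.500: state=(-1.400, -1.804)
t=3.000: state=(-1.849, -0.123)
t=3.500: state=(-1.728, 0.485)
t=4.000: state=(-1.415, 0.760)
t=4.500: state=(-0.950, 1.142)
t=5.000: state=(-0.199, 1.969)
t=5.500: state=(1.049, 2.736)
t=6.000: state=(1.944, 0.635)
t=6.500: state=(1.947, -0.366)
t=7.000: state=(1.692, -0.622)
t=7.500: state=(1.327, -0.856)
t=8.000: state=(0.801, -1.306)
t=8.500: state=(-0.072, -2.292)
t=9.000: state=(-1.387, -2.407)
t=9.500: state=(-2.001, -0.207)
t=10.000: state=(-1.897, 0.454)
t=10.500: state=(-1.612, 0.673)
t=10.920: state=(-1.289, 0.883)
largest grid value and its neighbours: x(6.210)=2.00571, x(6.220)=2.00579, x(6.230)=2.00567
parabola through these three points peaks at t≈6.219 with x≈2.00579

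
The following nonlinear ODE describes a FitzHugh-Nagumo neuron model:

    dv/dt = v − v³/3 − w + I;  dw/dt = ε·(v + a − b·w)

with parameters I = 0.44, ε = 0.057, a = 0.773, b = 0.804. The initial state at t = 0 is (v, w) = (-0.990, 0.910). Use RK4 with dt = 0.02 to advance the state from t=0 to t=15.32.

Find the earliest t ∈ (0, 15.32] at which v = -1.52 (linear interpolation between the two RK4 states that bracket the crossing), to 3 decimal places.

t = 0.525

t=0.000: state=(-0.990, 0.910)
step 1 (dt=0.02): k1=(-1.137, -0.054), k2=(-1.136, -0.055), k3=(-1.136, -0.055), k4=(-1.135, -0.055); state += dt/6·(k1+2k2+2k3+k4)
t=0.020: state=(-1.013, 0.909)
t=0.040: state=(-1.035, 0.908)
t=0.060: state=(-1.058, 0.907)
continuing one RK4 step at a time; state shown every 25 steps (Δt=0.5):
t=0.500: state=(-1.500, 0.876)
t=0.520: state=(-1.516, 0.874)
next step: t=0.540: state=(-1.532, 0.872) — v has crossed -1.52
linear interpolation between t=0.520 (-1.51603) and t=0.540 (-1.53158) → t≈0.525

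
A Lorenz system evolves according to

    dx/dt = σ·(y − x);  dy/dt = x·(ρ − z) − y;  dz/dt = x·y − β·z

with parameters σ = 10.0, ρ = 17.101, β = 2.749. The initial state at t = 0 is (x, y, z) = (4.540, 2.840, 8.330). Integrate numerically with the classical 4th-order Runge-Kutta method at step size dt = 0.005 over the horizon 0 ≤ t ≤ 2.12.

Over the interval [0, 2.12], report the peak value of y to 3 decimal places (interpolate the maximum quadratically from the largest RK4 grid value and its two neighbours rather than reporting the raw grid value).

t=0.000: state=(4.540, 2.840, 8.330)
step 1 (dt=0.005): k1=(-17.000, 36.980, -10.006), k2=(-15.650, 36.628, -9.642), k3=(-15.693, 36.654, -9.638), k4=(-14.383, 36.324, -9.278); state += dt/6·(k1+2k2+2k3+k4)
t=0.005: state=(4.462, 3.023, 8.282)
t=0.010: state=(4.396, 3.203, 8.237)
t=0.015: state=(4.342, 3.381, 8.196)
continuing one RK4 step at a time; state shown every 20 steps (Δt=0.1):
t=0.100: state=(4.748, 6.329, 8.123)
t=0.200: state=(7.154, 10.168, 10.523)
t=0.300: state=(10.002, 12.058, 16.840)
t=0.400: state=(10.070, 7.987, 22.212)
t=0.500: state=(6.823, 3.214, 20.864)
t=0.600: state=(3.930, 1.933, 16.922)
t=0.700: state=(2.771, 2.336, 13.430)
t=0.800: state=(2.865, 3.431, 10.886)
t=0.900: state=(3.868, 5.320, 9.541)
t=1.000: state=(5.800, 8.198, 10.122)
t=1.100: state=(8.422, 10.978, 13.863)
t=1.200: state=(9.993, 10.105, 19.582)
t=1.300: state=(8.452, 5.651, 21.387)
t=1.400: state=(5.541, 2.985, 18.717)
t=1.500: state=(3.747, 2.719, 15.284)
t=1.600: state=(3.357, 3.532, 12.536)
t=1.700: state=(4.002, 5.097, 10.886)
t=1.800: state=(5.531, 7.473, 10.893)
t=1.900: state=(7.718, 9.958, 13.455)
t=2.000: state=(9.369, 10.050, 18.089)
t=2.100: state=(8.690, 6.785, 20.618)
t=2.120: state=(8.276, 6.061, 20.575)
largest grid value and its neighbours: y(0.280)=12.10457, y(0.285)=12.11882, y(0.290)=12.11606
parabola through these three points peaks at t≈0.287 with y≈12.11980

max y = 12.120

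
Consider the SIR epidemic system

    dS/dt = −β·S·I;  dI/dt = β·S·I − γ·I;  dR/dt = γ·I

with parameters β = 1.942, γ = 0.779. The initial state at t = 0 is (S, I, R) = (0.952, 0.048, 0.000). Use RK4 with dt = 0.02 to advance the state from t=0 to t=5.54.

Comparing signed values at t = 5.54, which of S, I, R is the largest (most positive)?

largest component: R

t=0.000: state=(0.952, 0.048, 0.000)
step 1 (dt=0.02): k1=(-0.089, 0.051, 0.037), k2=(-0.090, 0.052, 0.038), k3=(-0.090, 0.052, 0.038), k4=(-0.090, 0.052, 0.038); state += dt/6·(k1+2k2+2k3+k4)
t=0.020: state=(0.950, 0.049, 0.001)
t=0.040: state=(0.948, 0.050, 0.002)
t=0.060: state=(0.947, 0.051, 0.002)
continuing one RK4 step at a time; state shown every 10 steps (Δt=0.2):
t=0.200: state=(0.932, 0.059, 0.008)
t=0.400: state=(0.909, 0.072, 0.019)
t=0.600: state=(0.881, 0.088, 0.031)
t=0.800: state=(0.849, 0.105, 0.046)
t=1.000: state=(0.812, 0.124, 0.064)
t=1.200: state=(0.771, 0.145, 0.085)
t=1.400: state=(0.726, 0.166, 0.109)
t=1.600: state=(0.678, 0.186, 0.136)
t=1.800: state=(0.628, 0.205, 0.167)
t=2.000: state=(0.578, 0.222, 0.200)
t=2.200: state=(0.529, 0.235, 0.236)
t=2.400: state=(0.482, 0.245, 0.273)
t=2.600: state=(0.437, 0.251, 0.312)
t=2.800: state=(0.397, 0.252, 0.351)
t=3.000: state=(0.360, 0.250, 0.390)
t=3.200: state=(0.327, 0.244, 0.429)
t=3.400: state=(0.298, 0.236, 0.466)
t=3.600: state=(0.272, 0.226, 0.502)
t=3.800: state=(0.250, 0.214, 0.537)
t=4.000: state=(0.231, 0.201, 0.569)
t=4.200: state=(0.214, 0.187, 0.599)
t=4.400: state=(0.199, 0.174, 0.627)
t=4.600: state=(0.187, 0.160, 0.653)
t=4.800: state=(0.176, 0.147, 0.677)
t=5.000: state=(0.167, 0.134, 0.699)
t=5.200: state=(0.159, 0.122, 0.719)
t=5.400: state=(0.152, 0.111, 0.737)
t=5.540: state=(0.147, 0.104, 0.749)
compare at T: S=0.147, I=0.104, R=0.749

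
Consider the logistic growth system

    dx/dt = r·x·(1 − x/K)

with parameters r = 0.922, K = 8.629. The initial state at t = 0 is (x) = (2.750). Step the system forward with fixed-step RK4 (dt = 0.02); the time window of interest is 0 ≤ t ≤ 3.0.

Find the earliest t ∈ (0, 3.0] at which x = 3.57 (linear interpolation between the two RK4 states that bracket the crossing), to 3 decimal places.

t = 0.446

t=0.000: state=(2.750)
step 1 (dt=0.02): k1=(1.727), k2=(1.733), k3=(1.733), k4=(1.739); state += dt/6·(k1+2k2+2k3+k4)
t=0.020: state=(2.785)
t=0.040: state=(2.820)
t=0.060: state=(2.855)
continuing one RK4 step at a time; state shown every 5 steps (Δt=0.1):
t=0.100: state=(2.926)
t=0.200: state=(3.106)
t=0.300: state=(3.292)
t=0.400: state=(3.482)
t=0.440: state=(3.558)
next step: t=0.460: state=(3.597) — x has crossed 3.57
linear interpolation between t=0.440 (3.55849) and t=0.460 (3.59711) → t≈0.446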